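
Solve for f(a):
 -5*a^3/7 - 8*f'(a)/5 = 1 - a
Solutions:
 f(a) = C1 - 25*a^4/224 + 5*a^2/16 - 5*a/8


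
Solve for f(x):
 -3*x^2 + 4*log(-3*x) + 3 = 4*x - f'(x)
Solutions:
 f(x) = C1 + x^3 + 2*x^2 - 4*x*log(-x) + x*(1 - 4*log(3))


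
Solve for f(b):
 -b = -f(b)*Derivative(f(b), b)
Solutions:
 f(b) = -sqrt(C1 + b^2)
 f(b) = sqrt(C1 + b^2)


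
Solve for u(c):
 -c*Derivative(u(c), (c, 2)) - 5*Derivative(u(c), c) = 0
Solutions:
 u(c) = C1 + C2/c^4


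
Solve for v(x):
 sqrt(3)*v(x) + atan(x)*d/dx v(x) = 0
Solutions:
 v(x) = C1*exp(-sqrt(3)*Integral(1/atan(x), x))


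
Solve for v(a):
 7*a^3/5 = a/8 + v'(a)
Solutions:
 v(a) = C1 + 7*a^4/20 - a^2/16


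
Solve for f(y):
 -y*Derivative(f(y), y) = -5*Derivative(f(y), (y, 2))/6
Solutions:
 f(y) = C1 + C2*erfi(sqrt(15)*y/5)


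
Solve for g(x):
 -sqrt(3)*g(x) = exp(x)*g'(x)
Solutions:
 g(x) = C1*exp(sqrt(3)*exp(-x))


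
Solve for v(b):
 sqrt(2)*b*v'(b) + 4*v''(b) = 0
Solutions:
 v(b) = C1 + C2*erf(2^(3/4)*b/4)


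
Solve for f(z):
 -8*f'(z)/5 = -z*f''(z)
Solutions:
 f(z) = C1 + C2*z^(13/5)


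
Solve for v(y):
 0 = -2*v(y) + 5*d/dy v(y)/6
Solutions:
 v(y) = C1*exp(12*y/5)


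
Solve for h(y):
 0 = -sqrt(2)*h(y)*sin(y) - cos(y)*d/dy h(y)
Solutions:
 h(y) = C1*cos(y)^(sqrt(2))


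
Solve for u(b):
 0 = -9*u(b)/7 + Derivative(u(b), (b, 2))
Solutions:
 u(b) = C1*exp(-3*sqrt(7)*b/7) + C2*exp(3*sqrt(7)*b/7)


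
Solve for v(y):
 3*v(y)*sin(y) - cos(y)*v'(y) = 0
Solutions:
 v(y) = C1/cos(y)^3


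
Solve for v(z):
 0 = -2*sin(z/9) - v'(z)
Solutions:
 v(z) = C1 + 18*cos(z/9)


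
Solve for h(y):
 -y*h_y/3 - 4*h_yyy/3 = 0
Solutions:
 h(y) = C1 + Integral(C2*airyai(-2^(1/3)*y/2) + C3*airybi(-2^(1/3)*y/2), y)


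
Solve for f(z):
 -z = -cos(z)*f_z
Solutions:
 f(z) = C1 + Integral(z/cos(z), z)


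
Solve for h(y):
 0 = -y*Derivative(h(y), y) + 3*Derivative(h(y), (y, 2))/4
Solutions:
 h(y) = C1 + C2*erfi(sqrt(6)*y/3)


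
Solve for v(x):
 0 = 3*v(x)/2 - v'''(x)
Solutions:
 v(x) = C3*exp(2^(2/3)*3^(1/3)*x/2) + (C1*sin(2^(2/3)*3^(5/6)*x/4) + C2*cos(2^(2/3)*3^(5/6)*x/4))*exp(-2^(2/3)*3^(1/3)*x/4)


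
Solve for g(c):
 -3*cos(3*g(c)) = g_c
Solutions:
 g(c) = -asin((C1 + exp(18*c))/(C1 - exp(18*c)))/3 + pi/3
 g(c) = asin((C1 + exp(18*c))/(C1 - exp(18*c)))/3


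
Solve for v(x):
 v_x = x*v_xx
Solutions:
 v(x) = C1 + C2*x^2


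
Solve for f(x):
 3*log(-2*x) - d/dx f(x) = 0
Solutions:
 f(x) = C1 + 3*x*log(-x) + 3*x*(-1 + log(2))


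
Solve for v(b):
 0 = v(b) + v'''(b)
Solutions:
 v(b) = C3*exp(-b) + (C1*sin(sqrt(3)*b/2) + C2*cos(sqrt(3)*b/2))*exp(b/2)


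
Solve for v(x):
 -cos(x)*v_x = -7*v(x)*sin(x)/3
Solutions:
 v(x) = C1/cos(x)^(7/3)


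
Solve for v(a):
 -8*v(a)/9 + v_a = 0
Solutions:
 v(a) = C1*exp(8*a/9)


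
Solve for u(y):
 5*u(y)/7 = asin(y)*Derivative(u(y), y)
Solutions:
 u(y) = C1*exp(5*Integral(1/asin(y), y)/7)


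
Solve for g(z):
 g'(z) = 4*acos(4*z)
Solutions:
 g(z) = C1 + 4*z*acos(4*z) - sqrt(1 - 16*z^2)


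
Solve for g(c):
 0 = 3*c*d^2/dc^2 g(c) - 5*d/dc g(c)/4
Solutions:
 g(c) = C1 + C2*c^(17/12)


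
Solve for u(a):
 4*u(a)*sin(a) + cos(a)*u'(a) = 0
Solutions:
 u(a) = C1*cos(a)^4


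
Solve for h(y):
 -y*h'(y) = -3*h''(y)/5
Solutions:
 h(y) = C1 + C2*erfi(sqrt(30)*y/6)


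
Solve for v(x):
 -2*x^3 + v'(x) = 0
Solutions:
 v(x) = C1 + x^4/2


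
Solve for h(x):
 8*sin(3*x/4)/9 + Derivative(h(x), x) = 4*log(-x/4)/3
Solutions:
 h(x) = C1 + 4*x*log(-x)/3 - 8*x*log(2)/3 - 4*x/3 + 32*cos(3*x/4)/27


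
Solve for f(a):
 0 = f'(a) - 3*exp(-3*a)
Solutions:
 f(a) = C1 - exp(-3*a)


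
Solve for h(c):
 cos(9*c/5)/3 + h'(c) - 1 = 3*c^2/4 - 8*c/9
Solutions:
 h(c) = C1 + c^3/4 - 4*c^2/9 + c - 5*sin(9*c/5)/27


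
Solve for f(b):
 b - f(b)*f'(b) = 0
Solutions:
 f(b) = -sqrt(C1 + b^2)
 f(b) = sqrt(C1 + b^2)


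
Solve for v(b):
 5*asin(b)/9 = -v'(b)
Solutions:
 v(b) = C1 - 5*b*asin(b)/9 - 5*sqrt(1 - b^2)/9


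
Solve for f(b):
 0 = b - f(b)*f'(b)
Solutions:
 f(b) = -sqrt(C1 + b^2)
 f(b) = sqrt(C1 + b^2)


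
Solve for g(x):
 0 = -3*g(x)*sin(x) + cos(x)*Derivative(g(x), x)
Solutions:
 g(x) = C1/cos(x)^3


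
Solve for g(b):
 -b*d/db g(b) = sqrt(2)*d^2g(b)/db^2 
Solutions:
 g(b) = C1 + C2*erf(2^(1/4)*b/2)


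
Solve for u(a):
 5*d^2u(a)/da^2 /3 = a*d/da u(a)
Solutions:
 u(a) = C1 + C2*erfi(sqrt(30)*a/10)


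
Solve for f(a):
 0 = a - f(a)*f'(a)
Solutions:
 f(a) = -sqrt(C1 + a^2)
 f(a) = sqrt(C1 + a^2)


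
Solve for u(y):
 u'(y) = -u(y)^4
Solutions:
 u(y) = (-3^(2/3) - 3*3^(1/6)*I)*(1/(C1 + y))^(1/3)/6
 u(y) = (-3^(2/3) + 3*3^(1/6)*I)*(1/(C1 + y))^(1/3)/6
 u(y) = (1/(C1 + 3*y))^(1/3)


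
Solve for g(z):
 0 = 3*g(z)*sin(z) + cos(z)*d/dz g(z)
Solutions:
 g(z) = C1*cos(z)^3


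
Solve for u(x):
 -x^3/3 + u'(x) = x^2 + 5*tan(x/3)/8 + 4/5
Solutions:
 u(x) = C1 + x^4/12 + x^3/3 + 4*x/5 - 15*log(cos(x/3))/8


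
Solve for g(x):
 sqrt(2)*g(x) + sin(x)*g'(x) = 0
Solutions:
 g(x) = C1*(cos(x) + 1)^(sqrt(2)/2)/(cos(x) - 1)^(sqrt(2)/2)


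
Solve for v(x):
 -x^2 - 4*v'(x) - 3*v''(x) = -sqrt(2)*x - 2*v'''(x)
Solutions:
 v(x) = C1 + C2*exp(x*(3 - sqrt(41))/4) + C3*exp(x*(3 + sqrt(41))/4) - x^3/12 + sqrt(2)*x^2/8 + 3*x^2/16 - 17*x/32 - 3*sqrt(2)*x/16


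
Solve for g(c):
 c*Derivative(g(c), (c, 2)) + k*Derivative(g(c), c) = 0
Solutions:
 g(c) = C1 + c^(1 - re(k))*(C2*sin(log(c)*Abs(im(k))) + C3*cos(log(c)*im(k)))


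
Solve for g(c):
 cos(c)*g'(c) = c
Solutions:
 g(c) = C1 + Integral(c/cos(c), c)


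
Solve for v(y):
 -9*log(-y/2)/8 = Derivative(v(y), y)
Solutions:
 v(y) = C1 - 9*y*log(-y)/8 + 9*y*(log(2) + 1)/8


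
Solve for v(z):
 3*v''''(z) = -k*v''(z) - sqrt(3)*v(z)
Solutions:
 v(z) = C1*exp(-sqrt(6)*z*sqrt(-k - sqrt(k^2 - 12*sqrt(3)))/6) + C2*exp(sqrt(6)*z*sqrt(-k - sqrt(k^2 - 12*sqrt(3)))/6) + C3*exp(-sqrt(6)*z*sqrt(-k + sqrt(k^2 - 12*sqrt(3)))/6) + C4*exp(sqrt(6)*z*sqrt(-k + sqrt(k^2 - 12*sqrt(3)))/6)


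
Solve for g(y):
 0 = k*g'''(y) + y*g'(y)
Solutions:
 g(y) = C1 + Integral(C2*airyai(y*(-1/k)^(1/3)) + C3*airybi(y*(-1/k)^(1/3)), y)


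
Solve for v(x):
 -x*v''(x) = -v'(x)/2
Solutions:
 v(x) = C1 + C2*x^(3/2)


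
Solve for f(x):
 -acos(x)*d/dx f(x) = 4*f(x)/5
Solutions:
 f(x) = C1*exp(-4*Integral(1/acos(x), x)/5)


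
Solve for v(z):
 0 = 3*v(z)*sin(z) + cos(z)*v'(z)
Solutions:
 v(z) = C1*cos(z)^3


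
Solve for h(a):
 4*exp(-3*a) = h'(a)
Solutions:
 h(a) = C1 - 4*exp(-3*a)/3


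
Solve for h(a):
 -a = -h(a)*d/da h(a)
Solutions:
 h(a) = -sqrt(C1 + a^2)
 h(a) = sqrt(C1 + a^2)


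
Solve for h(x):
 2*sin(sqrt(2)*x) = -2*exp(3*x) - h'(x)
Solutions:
 h(x) = C1 - 2*exp(3*x)/3 + sqrt(2)*cos(sqrt(2)*x)


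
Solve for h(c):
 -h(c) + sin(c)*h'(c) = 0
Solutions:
 h(c) = C1*sqrt(cos(c) - 1)/sqrt(cos(c) + 1)


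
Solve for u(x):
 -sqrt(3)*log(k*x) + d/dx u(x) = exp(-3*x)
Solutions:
 u(x) = C1 + sqrt(3)*x*log(k*x) - sqrt(3)*x - exp(-3*x)/3


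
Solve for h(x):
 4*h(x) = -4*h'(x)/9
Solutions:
 h(x) = C1*exp(-9*x)


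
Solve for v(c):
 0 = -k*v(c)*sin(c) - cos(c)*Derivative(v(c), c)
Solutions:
 v(c) = C1*exp(k*log(cos(c)))


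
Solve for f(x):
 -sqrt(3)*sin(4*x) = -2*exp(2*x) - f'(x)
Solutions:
 f(x) = C1 - exp(2*x) - sqrt(3)*cos(4*x)/4


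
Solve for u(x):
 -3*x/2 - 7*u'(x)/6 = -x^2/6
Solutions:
 u(x) = C1 + x^3/21 - 9*x^2/14


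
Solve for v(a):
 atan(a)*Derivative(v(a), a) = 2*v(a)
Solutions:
 v(a) = C1*exp(2*Integral(1/atan(a), a))


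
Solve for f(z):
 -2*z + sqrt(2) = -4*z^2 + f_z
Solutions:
 f(z) = C1 + 4*z^3/3 - z^2 + sqrt(2)*z


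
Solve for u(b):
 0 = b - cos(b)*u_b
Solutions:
 u(b) = C1 + Integral(b/cos(b), b)


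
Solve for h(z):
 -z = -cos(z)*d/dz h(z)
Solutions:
 h(z) = C1 + Integral(z/cos(z), z)


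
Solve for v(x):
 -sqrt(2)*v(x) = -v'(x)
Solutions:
 v(x) = C1*exp(sqrt(2)*x)


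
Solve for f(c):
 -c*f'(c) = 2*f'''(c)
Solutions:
 f(c) = C1 + Integral(C2*airyai(-2^(2/3)*c/2) + C3*airybi(-2^(2/3)*c/2), c)


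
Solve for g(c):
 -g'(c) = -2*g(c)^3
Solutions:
 g(c) = -sqrt(2)*sqrt(-1/(C1 + 2*c))/2
 g(c) = sqrt(2)*sqrt(-1/(C1 + 2*c))/2


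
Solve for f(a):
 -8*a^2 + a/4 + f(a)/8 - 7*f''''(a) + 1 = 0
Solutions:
 f(a) = C1*exp(-686^(1/4)*a/14) + C2*exp(686^(1/4)*a/14) + C3*sin(686^(1/4)*a/14) + C4*cos(686^(1/4)*a/14) + 64*a^2 - 2*a - 8


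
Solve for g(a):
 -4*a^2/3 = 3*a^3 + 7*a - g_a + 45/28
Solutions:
 g(a) = C1 + 3*a^4/4 + 4*a^3/9 + 7*a^2/2 + 45*a/28


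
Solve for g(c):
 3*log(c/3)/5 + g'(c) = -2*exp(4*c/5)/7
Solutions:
 g(c) = C1 - 3*c*log(c)/5 + 3*c*(1 + log(3))/5 - 5*exp(4*c/5)/14


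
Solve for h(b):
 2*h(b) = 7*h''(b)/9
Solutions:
 h(b) = C1*exp(-3*sqrt(14)*b/7) + C2*exp(3*sqrt(14)*b/7)


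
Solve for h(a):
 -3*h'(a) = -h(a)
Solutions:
 h(a) = C1*exp(a/3)


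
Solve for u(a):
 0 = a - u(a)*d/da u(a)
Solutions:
 u(a) = -sqrt(C1 + a^2)
 u(a) = sqrt(C1 + a^2)


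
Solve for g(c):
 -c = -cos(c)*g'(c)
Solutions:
 g(c) = C1 + Integral(c/cos(c), c)


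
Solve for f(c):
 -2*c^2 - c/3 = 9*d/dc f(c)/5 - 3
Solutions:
 f(c) = C1 - 10*c^3/27 - 5*c^2/54 + 5*c/3


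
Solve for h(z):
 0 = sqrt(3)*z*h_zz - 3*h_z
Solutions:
 h(z) = C1 + C2*z^(1 + sqrt(3))


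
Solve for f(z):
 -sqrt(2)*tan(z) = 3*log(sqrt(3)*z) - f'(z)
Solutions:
 f(z) = C1 + 3*z*log(z) - 3*z + 3*z*log(3)/2 - sqrt(2)*log(cos(z))


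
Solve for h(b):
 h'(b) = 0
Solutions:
 h(b) = C1


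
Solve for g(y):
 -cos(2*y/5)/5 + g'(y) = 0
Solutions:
 g(y) = C1 + sin(2*y/5)/2


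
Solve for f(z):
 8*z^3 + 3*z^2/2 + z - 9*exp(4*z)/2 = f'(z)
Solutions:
 f(z) = C1 + 2*z^4 + z^3/2 + z^2/2 - 9*exp(4*z)/8


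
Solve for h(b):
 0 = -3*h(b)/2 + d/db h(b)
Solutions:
 h(b) = C1*exp(3*b/2)


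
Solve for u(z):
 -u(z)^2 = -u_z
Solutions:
 u(z) = -1/(C1 + z)


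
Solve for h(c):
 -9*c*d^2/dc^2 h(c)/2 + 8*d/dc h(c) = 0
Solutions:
 h(c) = C1 + C2*c^(25/9)


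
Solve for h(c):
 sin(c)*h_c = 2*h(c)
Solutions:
 h(c) = C1*(cos(c) - 1)/(cos(c) + 1)


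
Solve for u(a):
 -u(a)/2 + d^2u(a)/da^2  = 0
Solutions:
 u(a) = C1*exp(-sqrt(2)*a/2) + C2*exp(sqrt(2)*a/2)


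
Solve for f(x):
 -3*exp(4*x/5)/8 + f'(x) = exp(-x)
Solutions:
 f(x) = C1 + 15*exp(4*x/5)/32 - exp(-x)


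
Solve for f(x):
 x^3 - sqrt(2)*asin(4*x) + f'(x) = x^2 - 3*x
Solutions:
 f(x) = C1 - x^4/4 + x^3/3 - 3*x^2/2 + sqrt(2)*(x*asin(4*x) + sqrt(1 - 16*x^2)/4)


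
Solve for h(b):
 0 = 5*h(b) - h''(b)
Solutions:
 h(b) = C1*exp(-sqrt(5)*b) + C2*exp(sqrt(5)*b)


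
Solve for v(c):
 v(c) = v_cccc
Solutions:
 v(c) = C1*exp(-c) + C2*exp(c) + C3*sin(c) + C4*cos(c)


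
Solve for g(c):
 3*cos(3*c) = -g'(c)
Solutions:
 g(c) = C1 - sin(3*c)


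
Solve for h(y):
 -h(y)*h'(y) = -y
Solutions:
 h(y) = -sqrt(C1 + y^2)
 h(y) = sqrt(C1 + y^2)


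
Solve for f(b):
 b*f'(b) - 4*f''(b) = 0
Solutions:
 f(b) = C1 + C2*erfi(sqrt(2)*b/4)


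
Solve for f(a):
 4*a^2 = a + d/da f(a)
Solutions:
 f(a) = C1 + 4*a^3/3 - a^2/2


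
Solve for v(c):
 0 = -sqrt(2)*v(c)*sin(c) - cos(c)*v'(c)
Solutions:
 v(c) = C1*cos(c)^(sqrt(2))


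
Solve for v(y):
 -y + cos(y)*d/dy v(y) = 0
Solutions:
 v(y) = C1 + Integral(y/cos(y), y)


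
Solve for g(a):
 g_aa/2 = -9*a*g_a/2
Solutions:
 g(a) = C1 + C2*erf(3*sqrt(2)*a/2)


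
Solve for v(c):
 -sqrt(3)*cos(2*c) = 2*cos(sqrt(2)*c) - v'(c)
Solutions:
 v(c) = C1 + sqrt(3)*sin(2*c)/2 + sqrt(2)*sin(sqrt(2)*c)


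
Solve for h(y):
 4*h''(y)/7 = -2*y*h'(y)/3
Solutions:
 h(y) = C1 + C2*erf(sqrt(21)*y/6)


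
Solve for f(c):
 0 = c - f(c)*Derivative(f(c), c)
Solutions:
 f(c) = -sqrt(C1 + c^2)
 f(c) = sqrt(C1 + c^2)


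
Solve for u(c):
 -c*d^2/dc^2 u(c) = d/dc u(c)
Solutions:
 u(c) = C1 + C2*log(c)


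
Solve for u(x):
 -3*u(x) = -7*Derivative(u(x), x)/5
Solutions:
 u(x) = C1*exp(15*x/7)


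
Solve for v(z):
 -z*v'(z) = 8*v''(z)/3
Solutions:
 v(z) = C1 + C2*erf(sqrt(3)*z/4)


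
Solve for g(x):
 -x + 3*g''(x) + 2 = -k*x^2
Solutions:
 g(x) = C1 + C2*x - k*x^4/36 + x^3/18 - x^2/3


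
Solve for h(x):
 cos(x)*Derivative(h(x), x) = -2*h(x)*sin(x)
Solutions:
 h(x) = C1*cos(x)^2


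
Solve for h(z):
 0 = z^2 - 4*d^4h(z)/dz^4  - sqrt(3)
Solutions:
 h(z) = C1 + C2*z + C3*z^2 + C4*z^3 + z^6/1440 - sqrt(3)*z^4/96


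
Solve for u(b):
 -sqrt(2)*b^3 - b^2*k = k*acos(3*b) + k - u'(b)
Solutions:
 u(b) = C1 + sqrt(2)*b^4/4 + b^3*k/3 + b*k + k*(b*acos(3*b) - sqrt(1 - 9*b^2)/3)


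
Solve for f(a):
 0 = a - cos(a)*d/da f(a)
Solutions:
 f(a) = C1 + Integral(a/cos(a), a)


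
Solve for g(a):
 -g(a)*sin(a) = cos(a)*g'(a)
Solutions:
 g(a) = C1*cos(a)


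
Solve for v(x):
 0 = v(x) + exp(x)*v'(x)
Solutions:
 v(x) = C1*exp(exp(-x))


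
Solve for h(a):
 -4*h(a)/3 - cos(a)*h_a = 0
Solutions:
 h(a) = C1*(sin(a) - 1)^(2/3)/(sin(a) + 1)^(2/3)


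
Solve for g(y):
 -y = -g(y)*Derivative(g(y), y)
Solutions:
 g(y) = -sqrt(C1 + y^2)
 g(y) = sqrt(C1 + y^2)


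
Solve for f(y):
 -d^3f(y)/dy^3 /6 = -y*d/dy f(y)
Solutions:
 f(y) = C1 + Integral(C2*airyai(6^(1/3)*y) + C3*airybi(6^(1/3)*y), y)


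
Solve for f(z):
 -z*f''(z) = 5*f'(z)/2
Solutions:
 f(z) = C1 + C2/z^(3/2)


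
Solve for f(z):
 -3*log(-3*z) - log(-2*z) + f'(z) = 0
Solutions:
 f(z) = C1 + 4*z*log(-z) + z*(-4 + log(54))


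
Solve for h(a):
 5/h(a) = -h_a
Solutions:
 h(a) = -sqrt(C1 - 10*a)
 h(a) = sqrt(C1 - 10*a)


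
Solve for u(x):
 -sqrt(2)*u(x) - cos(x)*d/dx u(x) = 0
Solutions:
 u(x) = C1*(sin(x) - 1)^(sqrt(2)/2)/(sin(x) + 1)^(sqrt(2)/2)


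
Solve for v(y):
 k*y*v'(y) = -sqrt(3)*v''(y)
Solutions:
 v(y) = Piecewise((-sqrt(2)*3^(1/4)*sqrt(pi)*C1*erf(sqrt(2)*3^(3/4)*sqrt(k)*y/6)/(2*sqrt(k)) - C2, (k > 0) | (k < 0)), (-C1*y - C2, True))


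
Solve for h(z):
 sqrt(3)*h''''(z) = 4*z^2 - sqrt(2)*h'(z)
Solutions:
 h(z) = C1 + C4*exp(-2^(1/6)*3^(5/6)*z/3) + 2*sqrt(2)*z^3/3 + (C2*sin(2^(1/6)*3^(1/3)*z/2) + C3*cos(2^(1/6)*3^(1/3)*z/2))*exp(2^(1/6)*3^(5/6)*z/6)


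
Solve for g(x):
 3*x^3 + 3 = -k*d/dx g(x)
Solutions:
 g(x) = C1 - 3*x^4/(4*k) - 3*x/k


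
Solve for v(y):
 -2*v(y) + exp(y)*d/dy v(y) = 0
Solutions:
 v(y) = C1*exp(-2*exp(-y))


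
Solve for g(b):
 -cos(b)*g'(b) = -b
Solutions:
 g(b) = C1 + Integral(b/cos(b), b)


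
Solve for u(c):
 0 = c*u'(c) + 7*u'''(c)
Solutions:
 u(c) = C1 + Integral(C2*airyai(-7^(2/3)*c/7) + C3*airybi(-7^(2/3)*c/7), c)


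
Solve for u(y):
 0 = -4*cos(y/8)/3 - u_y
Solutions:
 u(y) = C1 - 32*sin(y/8)/3


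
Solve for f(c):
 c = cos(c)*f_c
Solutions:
 f(c) = C1 + Integral(c/cos(c), c)


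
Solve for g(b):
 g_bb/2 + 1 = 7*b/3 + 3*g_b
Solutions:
 g(b) = C1 + C2*exp(6*b) - 7*b^2/18 + 11*b/54


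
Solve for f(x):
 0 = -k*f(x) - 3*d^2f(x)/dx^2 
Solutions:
 f(x) = C1*exp(-sqrt(3)*x*sqrt(-k)/3) + C2*exp(sqrt(3)*x*sqrt(-k)/3)


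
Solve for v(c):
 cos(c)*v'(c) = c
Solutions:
 v(c) = C1 + Integral(c/cos(c), c)


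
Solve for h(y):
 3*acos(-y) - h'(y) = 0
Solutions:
 h(y) = C1 + 3*y*acos(-y) + 3*sqrt(1 - y^2)


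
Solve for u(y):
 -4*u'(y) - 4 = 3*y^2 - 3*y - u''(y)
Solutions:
 u(y) = C1 + C2*exp(4*y) - y^3/4 + 3*y^2/16 - 29*y/32


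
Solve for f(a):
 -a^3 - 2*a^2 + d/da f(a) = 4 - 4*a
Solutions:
 f(a) = C1 + a^4/4 + 2*a^3/3 - 2*a^2 + 4*a


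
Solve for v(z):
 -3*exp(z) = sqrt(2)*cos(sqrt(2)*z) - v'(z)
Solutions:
 v(z) = C1 + 3*exp(z) + sin(sqrt(2)*z)


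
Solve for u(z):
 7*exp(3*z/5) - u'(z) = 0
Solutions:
 u(z) = C1 + 35*exp(3*z/5)/3


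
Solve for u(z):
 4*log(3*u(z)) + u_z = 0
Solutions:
 Integral(1/(log(_y) + log(3)), (_y, u(z)))/4 = C1 - z


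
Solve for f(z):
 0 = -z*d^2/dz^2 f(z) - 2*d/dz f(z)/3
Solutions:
 f(z) = C1 + C2*z^(1/3)


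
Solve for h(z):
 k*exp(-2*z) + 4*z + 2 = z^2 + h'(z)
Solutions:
 h(z) = C1 - k*exp(-2*z)/2 - z^3/3 + 2*z^2 + 2*z


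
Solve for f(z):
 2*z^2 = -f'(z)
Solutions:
 f(z) = C1 - 2*z^3/3


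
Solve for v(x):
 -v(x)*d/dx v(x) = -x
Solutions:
 v(x) = -sqrt(C1 + x^2)
 v(x) = sqrt(C1 + x^2)


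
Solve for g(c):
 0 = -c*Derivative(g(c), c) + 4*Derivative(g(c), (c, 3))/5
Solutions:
 g(c) = C1 + Integral(C2*airyai(10^(1/3)*c/2) + C3*airybi(10^(1/3)*c/2), c)


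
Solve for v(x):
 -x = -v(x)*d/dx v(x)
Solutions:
 v(x) = -sqrt(C1 + x^2)
 v(x) = sqrt(C1 + x^2)


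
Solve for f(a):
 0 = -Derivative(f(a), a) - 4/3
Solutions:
 f(a) = C1 - 4*a/3


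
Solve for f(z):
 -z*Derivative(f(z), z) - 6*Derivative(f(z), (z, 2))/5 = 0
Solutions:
 f(z) = C1 + C2*erf(sqrt(15)*z/6)


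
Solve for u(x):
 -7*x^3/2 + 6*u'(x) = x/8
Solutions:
 u(x) = C1 + 7*x^4/48 + x^2/96


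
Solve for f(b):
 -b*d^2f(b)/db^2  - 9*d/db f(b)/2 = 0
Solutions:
 f(b) = C1 + C2/b^(7/2)


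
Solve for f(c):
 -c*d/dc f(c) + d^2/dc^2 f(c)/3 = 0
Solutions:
 f(c) = C1 + C2*erfi(sqrt(6)*c/2)


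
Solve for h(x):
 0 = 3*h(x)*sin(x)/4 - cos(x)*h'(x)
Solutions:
 h(x) = C1/cos(x)^(3/4)


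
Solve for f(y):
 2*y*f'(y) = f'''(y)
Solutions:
 f(y) = C1 + Integral(C2*airyai(2^(1/3)*y) + C3*airybi(2^(1/3)*y), y)


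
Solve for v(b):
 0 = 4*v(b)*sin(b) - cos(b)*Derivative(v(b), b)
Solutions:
 v(b) = C1/cos(b)^4


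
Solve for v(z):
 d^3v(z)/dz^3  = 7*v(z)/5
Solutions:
 v(z) = C3*exp(5^(2/3)*7^(1/3)*z/5) + (C1*sin(sqrt(3)*5^(2/3)*7^(1/3)*z/10) + C2*cos(sqrt(3)*5^(2/3)*7^(1/3)*z/10))*exp(-5^(2/3)*7^(1/3)*z/10)


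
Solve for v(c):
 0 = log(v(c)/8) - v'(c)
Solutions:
 Integral(1/(-log(_y) + 3*log(2)), (_y, v(c))) = C1 - c


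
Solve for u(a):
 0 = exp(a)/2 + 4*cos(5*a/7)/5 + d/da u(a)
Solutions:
 u(a) = C1 - exp(a)/2 - 28*sin(5*a/7)/25


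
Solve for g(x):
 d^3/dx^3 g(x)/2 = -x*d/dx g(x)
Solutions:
 g(x) = C1 + Integral(C2*airyai(-2^(1/3)*x) + C3*airybi(-2^(1/3)*x), x)


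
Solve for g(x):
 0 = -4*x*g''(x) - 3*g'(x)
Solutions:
 g(x) = C1 + C2*x^(1/4)


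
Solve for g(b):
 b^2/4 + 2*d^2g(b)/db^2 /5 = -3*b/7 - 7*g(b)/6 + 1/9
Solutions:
 g(b) = C1*sin(sqrt(105)*b/6) + C2*cos(sqrt(105)*b/6) - 3*b^2/14 - 18*b/49 + 178/735


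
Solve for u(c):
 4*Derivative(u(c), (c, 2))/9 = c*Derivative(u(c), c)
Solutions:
 u(c) = C1 + C2*erfi(3*sqrt(2)*c/4)


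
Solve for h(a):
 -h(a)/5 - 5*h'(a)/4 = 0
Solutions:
 h(a) = C1*exp(-4*a/25)


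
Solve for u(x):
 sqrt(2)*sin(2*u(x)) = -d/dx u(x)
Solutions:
 u(x) = pi - acos((-C1 - exp(4*sqrt(2)*x))/(C1 - exp(4*sqrt(2)*x)))/2
 u(x) = acos((-C1 - exp(4*sqrt(2)*x))/(C1 - exp(4*sqrt(2)*x)))/2


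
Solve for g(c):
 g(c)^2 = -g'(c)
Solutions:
 g(c) = 1/(C1 + c)


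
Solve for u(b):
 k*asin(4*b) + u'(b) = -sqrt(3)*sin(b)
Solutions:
 u(b) = C1 - k*(b*asin(4*b) + sqrt(1 - 16*b^2)/4) + sqrt(3)*cos(b)


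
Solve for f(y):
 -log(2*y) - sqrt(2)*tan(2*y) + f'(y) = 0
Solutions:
 f(y) = C1 + y*log(y) - y + y*log(2) - sqrt(2)*log(cos(2*y))/2


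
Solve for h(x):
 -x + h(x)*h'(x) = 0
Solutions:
 h(x) = -sqrt(C1 + x^2)
 h(x) = sqrt(C1 + x^2)


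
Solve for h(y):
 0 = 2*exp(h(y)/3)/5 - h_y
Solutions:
 h(y) = 3*log(-1/(C1 + 2*y)) + 3*log(15)


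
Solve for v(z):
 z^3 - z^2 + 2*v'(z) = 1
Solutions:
 v(z) = C1 - z^4/8 + z^3/6 + z/2


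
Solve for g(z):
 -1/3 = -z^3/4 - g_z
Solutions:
 g(z) = C1 - z^4/16 + z/3


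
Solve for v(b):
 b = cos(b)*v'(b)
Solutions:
 v(b) = C1 + Integral(b/cos(b), b)


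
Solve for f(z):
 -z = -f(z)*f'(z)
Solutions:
 f(z) = -sqrt(C1 + z^2)
 f(z) = sqrt(C1 + z^2)


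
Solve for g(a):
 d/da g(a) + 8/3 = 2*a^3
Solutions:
 g(a) = C1 + a^4/2 - 8*a/3


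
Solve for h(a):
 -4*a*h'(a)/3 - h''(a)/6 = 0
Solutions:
 h(a) = C1 + C2*erf(2*a)


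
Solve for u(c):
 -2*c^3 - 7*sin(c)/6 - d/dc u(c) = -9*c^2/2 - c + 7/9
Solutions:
 u(c) = C1 - c^4/2 + 3*c^3/2 + c^2/2 - 7*c/9 + 7*cos(c)/6


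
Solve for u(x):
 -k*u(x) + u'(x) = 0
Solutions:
 u(x) = C1*exp(k*x)


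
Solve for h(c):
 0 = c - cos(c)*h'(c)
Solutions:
 h(c) = C1 + Integral(c/cos(c), c)


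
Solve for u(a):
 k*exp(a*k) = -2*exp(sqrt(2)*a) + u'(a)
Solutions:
 u(a) = C1 + sqrt(2)*exp(sqrt(2)*a) + exp(a*k)


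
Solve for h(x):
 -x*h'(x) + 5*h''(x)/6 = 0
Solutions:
 h(x) = C1 + C2*erfi(sqrt(15)*x/5)


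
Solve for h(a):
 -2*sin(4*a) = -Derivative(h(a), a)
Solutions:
 h(a) = C1 - cos(4*a)/2


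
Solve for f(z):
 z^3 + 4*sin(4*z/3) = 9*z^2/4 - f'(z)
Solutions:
 f(z) = C1 - z^4/4 + 3*z^3/4 + 3*cos(4*z/3)


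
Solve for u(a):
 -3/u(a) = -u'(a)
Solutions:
 u(a) = -sqrt(C1 + 6*a)
 u(a) = sqrt(C1 + 6*a)


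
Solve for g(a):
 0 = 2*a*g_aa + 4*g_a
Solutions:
 g(a) = C1 + C2/a


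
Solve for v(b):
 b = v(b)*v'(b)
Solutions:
 v(b) = -sqrt(C1 + b^2)
 v(b) = sqrt(C1 + b^2)


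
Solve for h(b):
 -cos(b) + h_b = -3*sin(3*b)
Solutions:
 h(b) = C1 + sin(b) + cos(3*b)


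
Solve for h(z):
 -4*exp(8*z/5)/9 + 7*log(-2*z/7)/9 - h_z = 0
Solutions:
 h(z) = C1 + 7*z*log(-z)/9 + 7*z*(-log(7) - 1 + log(2))/9 - 5*exp(8*z/5)/18


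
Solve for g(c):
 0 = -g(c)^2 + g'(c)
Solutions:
 g(c) = -1/(C1 + c)


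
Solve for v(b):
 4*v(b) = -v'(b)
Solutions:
 v(b) = C1*exp(-4*b)


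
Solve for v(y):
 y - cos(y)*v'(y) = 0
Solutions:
 v(y) = C1 + Integral(y/cos(y), y)


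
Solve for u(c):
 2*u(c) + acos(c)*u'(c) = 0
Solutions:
 u(c) = C1*exp(-2*Integral(1/acos(c), c))


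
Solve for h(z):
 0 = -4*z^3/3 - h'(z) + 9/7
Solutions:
 h(z) = C1 - z^4/3 + 9*z/7


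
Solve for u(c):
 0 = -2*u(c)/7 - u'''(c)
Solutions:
 u(c) = C3*exp(-2^(1/3)*7^(2/3)*c/7) + (C1*sin(2^(1/3)*sqrt(3)*7^(2/3)*c/14) + C2*cos(2^(1/3)*sqrt(3)*7^(2/3)*c/14))*exp(2^(1/3)*7^(2/3)*c/14)


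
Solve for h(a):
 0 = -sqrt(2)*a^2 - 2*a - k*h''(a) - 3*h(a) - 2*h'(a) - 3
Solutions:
 h(a) = C1*exp(a*(sqrt(1 - 3*k) - 1)/k) + C2*exp(-a*(sqrt(1 - 3*k) + 1)/k) - sqrt(2)*a^2/3 - 2*a/3 + 4*sqrt(2)*a/9 + 2*sqrt(2)*k/9 - 5/9 - 8*sqrt(2)/27


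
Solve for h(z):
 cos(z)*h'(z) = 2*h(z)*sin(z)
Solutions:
 h(z) = C1/cos(z)^2


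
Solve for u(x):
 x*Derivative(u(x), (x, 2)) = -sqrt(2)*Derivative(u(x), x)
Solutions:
 u(x) = C1 + C2*x^(1 - sqrt(2))


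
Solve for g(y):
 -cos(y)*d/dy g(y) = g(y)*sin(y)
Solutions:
 g(y) = C1*cos(y)


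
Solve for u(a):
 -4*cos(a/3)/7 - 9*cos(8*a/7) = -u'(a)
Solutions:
 u(a) = C1 + 12*sin(a/3)/7 + 63*sin(8*a/7)/8


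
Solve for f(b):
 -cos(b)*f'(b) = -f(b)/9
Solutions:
 f(b) = C1*(sin(b) + 1)^(1/18)/(sin(b) - 1)^(1/18)


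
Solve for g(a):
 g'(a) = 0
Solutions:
 g(a) = C1


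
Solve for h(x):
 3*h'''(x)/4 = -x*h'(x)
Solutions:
 h(x) = C1 + Integral(C2*airyai(-6^(2/3)*x/3) + C3*airybi(-6^(2/3)*x/3), x)


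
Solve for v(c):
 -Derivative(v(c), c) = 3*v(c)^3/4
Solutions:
 v(c) = -sqrt(2)*sqrt(-1/(C1 - 3*c))
 v(c) = sqrt(2)*sqrt(-1/(C1 - 3*c))


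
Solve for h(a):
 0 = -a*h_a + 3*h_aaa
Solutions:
 h(a) = C1 + Integral(C2*airyai(3^(2/3)*a/3) + C3*airybi(3^(2/3)*a/3), a)


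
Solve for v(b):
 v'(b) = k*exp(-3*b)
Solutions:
 v(b) = C1 - k*exp(-3*b)/3


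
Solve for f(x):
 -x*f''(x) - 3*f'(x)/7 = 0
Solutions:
 f(x) = C1 + C2*x^(4/7)


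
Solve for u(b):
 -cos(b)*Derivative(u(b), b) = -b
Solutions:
 u(b) = C1 + Integral(b/cos(b), b)


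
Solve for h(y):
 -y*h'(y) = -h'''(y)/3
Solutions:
 h(y) = C1 + Integral(C2*airyai(3^(1/3)*y) + C3*airybi(3^(1/3)*y), y)


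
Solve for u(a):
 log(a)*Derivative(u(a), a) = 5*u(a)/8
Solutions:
 u(a) = C1*exp(5*li(a)/8)


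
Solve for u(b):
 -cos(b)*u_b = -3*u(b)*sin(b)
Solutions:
 u(b) = C1/cos(b)^3


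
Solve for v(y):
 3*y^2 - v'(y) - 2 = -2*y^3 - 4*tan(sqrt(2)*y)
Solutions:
 v(y) = C1 + y^4/2 + y^3 - 2*y - 2*sqrt(2)*log(cos(sqrt(2)*y))


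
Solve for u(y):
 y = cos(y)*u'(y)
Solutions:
 u(y) = C1 + Integral(y/cos(y), y)


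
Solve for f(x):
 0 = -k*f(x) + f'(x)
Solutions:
 f(x) = C1*exp(k*x)


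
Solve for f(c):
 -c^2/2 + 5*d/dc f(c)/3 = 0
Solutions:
 f(c) = C1 + c^3/10


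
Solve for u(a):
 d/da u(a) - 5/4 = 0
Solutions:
 u(a) = C1 + 5*a/4


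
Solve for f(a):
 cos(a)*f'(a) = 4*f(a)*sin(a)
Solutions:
 f(a) = C1/cos(a)^4


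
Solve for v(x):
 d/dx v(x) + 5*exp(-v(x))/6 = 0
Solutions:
 v(x) = log(C1 - 5*x/6)


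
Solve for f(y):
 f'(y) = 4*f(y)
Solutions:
 f(y) = C1*exp(4*y)


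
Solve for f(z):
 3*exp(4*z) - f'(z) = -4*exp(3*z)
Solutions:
 f(z) = C1 + 3*exp(4*z)/4 + 4*exp(3*z)/3


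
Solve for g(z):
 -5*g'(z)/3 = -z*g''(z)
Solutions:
 g(z) = C1 + C2*z^(8/3)


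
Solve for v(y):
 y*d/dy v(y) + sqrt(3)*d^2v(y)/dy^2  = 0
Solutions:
 v(y) = C1 + C2*erf(sqrt(2)*3^(3/4)*y/6)


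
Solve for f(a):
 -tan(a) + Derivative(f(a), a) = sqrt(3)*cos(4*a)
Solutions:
 f(a) = C1 - log(cos(a)) + sqrt(3)*sin(4*a)/4


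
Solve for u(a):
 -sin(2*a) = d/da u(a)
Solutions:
 u(a) = C1 + cos(2*a)/2


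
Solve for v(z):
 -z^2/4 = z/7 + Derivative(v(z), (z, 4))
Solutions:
 v(z) = C1 + C2*z + C3*z^2 + C4*z^3 - z^6/1440 - z^5/840


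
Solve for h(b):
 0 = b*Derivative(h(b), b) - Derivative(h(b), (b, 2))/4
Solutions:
 h(b) = C1 + C2*erfi(sqrt(2)*b)


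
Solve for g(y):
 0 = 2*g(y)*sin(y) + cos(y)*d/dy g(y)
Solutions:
 g(y) = C1*cos(y)^2


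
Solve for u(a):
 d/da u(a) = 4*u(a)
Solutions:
 u(a) = C1*exp(4*a)


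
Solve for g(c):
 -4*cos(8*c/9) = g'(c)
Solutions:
 g(c) = C1 - 9*sin(8*c/9)/2


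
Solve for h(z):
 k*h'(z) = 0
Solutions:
 h(z) = C1


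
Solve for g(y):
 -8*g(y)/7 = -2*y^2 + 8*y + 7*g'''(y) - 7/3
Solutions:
 g(y) = C3*exp(-2*7^(1/3)*y/7) + 7*y^2/4 - 7*y + (C1*sin(sqrt(3)*7^(1/3)*y/7) + C2*cos(sqrt(3)*7^(1/3)*y/7))*exp(7^(1/3)*y/7) + 49/24


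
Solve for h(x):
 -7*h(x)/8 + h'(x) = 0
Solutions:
 h(x) = C1*exp(7*x/8)


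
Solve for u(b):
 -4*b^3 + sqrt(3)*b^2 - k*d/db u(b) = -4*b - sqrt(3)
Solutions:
 u(b) = C1 - b^4/k + sqrt(3)*b^3/(3*k) + 2*b^2/k + sqrt(3)*b/k


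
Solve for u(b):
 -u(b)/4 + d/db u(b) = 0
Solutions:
 u(b) = C1*exp(b/4)


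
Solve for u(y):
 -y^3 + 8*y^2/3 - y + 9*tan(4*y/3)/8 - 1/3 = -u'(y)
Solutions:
 u(y) = C1 + y^4/4 - 8*y^3/9 + y^2/2 + y/3 + 27*log(cos(4*y/3))/32


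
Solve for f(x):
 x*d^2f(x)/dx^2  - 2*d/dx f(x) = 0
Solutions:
 f(x) = C1 + C2*x^3


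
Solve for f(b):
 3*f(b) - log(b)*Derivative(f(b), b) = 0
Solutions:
 f(b) = C1*exp(3*li(b))


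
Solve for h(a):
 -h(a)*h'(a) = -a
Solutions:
 h(a) = -sqrt(C1 + a^2)
 h(a) = sqrt(C1 + a^2)


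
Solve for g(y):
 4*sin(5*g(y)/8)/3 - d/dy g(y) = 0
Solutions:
 -4*y/3 + 4*log(cos(5*g(y)/8) - 1)/5 - 4*log(cos(5*g(y)/8) + 1)/5 = C1


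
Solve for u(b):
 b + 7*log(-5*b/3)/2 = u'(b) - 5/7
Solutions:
 u(b) = C1 + b^2/2 + 7*b*log(-b)/2 + b*(-4*log(3) - 39/14 + log(15)/2 + 3*log(5))


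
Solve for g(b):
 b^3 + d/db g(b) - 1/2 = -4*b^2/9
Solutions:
 g(b) = C1 - b^4/4 - 4*b^3/27 + b/2


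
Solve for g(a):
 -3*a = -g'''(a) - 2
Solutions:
 g(a) = C1 + C2*a + C3*a^2 + a^4/8 - a^3/3


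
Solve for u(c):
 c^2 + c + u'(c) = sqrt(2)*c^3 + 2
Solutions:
 u(c) = C1 + sqrt(2)*c^4/4 - c^3/3 - c^2/2 + 2*c


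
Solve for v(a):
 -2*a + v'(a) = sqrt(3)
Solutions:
 v(a) = C1 + a^2 + sqrt(3)*a


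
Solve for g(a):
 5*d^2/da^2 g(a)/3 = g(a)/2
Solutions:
 g(a) = C1*exp(-sqrt(30)*a/10) + C2*exp(sqrt(30)*a/10)


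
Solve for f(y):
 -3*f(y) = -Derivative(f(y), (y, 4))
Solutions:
 f(y) = C1*exp(-3^(1/4)*y) + C2*exp(3^(1/4)*y) + C3*sin(3^(1/4)*y) + C4*cos(3^(1/4)*y)


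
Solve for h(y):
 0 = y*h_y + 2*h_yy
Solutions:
 h(y) = C1 + C2*erf(y/2)


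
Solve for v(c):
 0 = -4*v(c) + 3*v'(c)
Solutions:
 v(c) = C1*exp(4*c/3)


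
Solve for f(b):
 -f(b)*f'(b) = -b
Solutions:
 f(b) = -sqrt(C1 + b^2)
 f(b) = sqrt(C1 + b^2)


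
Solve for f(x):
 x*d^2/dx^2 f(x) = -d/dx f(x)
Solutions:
 f(x) = C1 + C2*log(x)


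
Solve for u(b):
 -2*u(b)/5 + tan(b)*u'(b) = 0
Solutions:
 u(b) = C1*sin(b)^(2/5)


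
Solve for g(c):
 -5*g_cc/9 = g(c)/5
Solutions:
 g(c) = C1*sin(3*c/5) + C2*cos(3*c/5)


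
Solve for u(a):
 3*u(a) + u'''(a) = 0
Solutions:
 u(a) = C3*exp(-3^(1/3)*a) + (C1*sin(3^(5/6)*a/2) + C2*cos(3^(5/6)*a/2))*exp(3^(1/3)*a/2)


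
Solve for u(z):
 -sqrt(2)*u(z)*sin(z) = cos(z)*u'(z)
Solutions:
 u(z) = C1*cos(z)^(sqrt(2))


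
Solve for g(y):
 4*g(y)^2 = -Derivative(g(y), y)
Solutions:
 g(y) = 1/(C1 + 4*y)


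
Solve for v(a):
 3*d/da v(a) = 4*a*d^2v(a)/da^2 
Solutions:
 v(a) = C1 + C2*a^(7/4)


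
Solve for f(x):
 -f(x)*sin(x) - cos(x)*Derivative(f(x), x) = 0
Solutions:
 f(x) = C1*cos(x)


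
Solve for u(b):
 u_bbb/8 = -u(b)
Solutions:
 u(b) = C3*exp(-2*b) + (C1*sin(sqrt(3)*b) + C2*cos(sqrt(3)*b))*exp(b)


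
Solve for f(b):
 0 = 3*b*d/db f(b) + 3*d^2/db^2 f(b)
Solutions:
 f(b) = C1 + C2*erf(sqrt(2)*b/2)


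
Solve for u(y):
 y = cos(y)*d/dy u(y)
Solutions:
 u(y) = C1 + Integral(y/cos(y), y)


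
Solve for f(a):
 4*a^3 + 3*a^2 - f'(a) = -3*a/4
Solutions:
 f(a) = C1 + a^4 + a^3 + 3*a^2/8


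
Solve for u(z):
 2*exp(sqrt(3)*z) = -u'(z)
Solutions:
 u(z) = C1 - 2*sqrt(3)*exp(sqrt(3)*z)/3


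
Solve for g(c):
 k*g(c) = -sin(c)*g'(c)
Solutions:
 g(c) = C1*exp(k*(-log(cos(c) - 1) + log(cos(c) + 1))/2)


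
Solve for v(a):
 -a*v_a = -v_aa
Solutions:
 v(a) = C1 + C2*erfi(sqrt(2)*a/2)


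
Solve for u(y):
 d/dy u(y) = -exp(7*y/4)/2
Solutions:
 u(y) = C1 - 2*exp(7*y/4)/7


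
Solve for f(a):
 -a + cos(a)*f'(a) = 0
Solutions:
 f(a) = C1 + Integral(a/cos(a), a)


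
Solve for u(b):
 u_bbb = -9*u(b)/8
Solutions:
 u(b) = C3*exp(-3^(2/3)*b/2) + (C1*sin(3*3^(1/6)*b/4) + C2*cos(3*3^(1/6)*b/4))*exp(3^(2/3)*b/4)


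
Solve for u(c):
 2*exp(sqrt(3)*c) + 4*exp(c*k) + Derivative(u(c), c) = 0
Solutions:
 u(c) = C1 - 2*sqrt(3)*exp(sqrt(3)*c)/3 - 4*exp(c*k)/k


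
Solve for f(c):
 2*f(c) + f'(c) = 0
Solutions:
 f(c) = C1*exp(-2*c)


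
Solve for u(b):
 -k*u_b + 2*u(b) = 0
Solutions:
 u(b) = C1*exp(2*b/k)


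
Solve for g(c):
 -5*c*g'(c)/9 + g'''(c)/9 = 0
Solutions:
 g(c) = C1 + Integral(C2*airyai(5^(1/3)*c) + C3*airybi(5^(1/3)*c), c)


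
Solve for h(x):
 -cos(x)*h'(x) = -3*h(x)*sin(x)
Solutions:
 h(x) = C1/cos(x)^3


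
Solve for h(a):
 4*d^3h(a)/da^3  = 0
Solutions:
 h(a) = C1 + C2*a + C3*a^2


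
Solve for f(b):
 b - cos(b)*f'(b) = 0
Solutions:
 f(b) = C1 + Integral(b/cos(b), b)


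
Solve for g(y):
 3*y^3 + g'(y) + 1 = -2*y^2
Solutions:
 g(y) = C1 - 3*y^4/4 - 2*y^3/3 - y


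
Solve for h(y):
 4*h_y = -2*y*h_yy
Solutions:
 h(y) = C1 + C2/y


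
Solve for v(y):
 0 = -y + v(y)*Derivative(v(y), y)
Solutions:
 v(y) = -sqrt(C1 + y^2)
 v(y) = sqrt(C1 + y^2)


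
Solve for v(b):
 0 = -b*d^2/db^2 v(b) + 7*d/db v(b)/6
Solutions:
 v(b) = C1 + C2*b^(13/6)


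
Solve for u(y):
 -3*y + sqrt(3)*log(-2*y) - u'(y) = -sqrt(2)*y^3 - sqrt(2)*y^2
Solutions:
 u(y) = C1 + sqrt(2)*y^4/4 + sqrt(2)*y^3/3 - 3*y^2/2 + sqrt(3)*y*log(-y) + sqrt(3)*y*(-1 + log(2))


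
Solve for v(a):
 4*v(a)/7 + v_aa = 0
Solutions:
 v(a) = C1*sin(2*sqrt(7)*a/7) + C2*cos(2*sqrt(7)*a/7)


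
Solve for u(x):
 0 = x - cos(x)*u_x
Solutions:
 u(x) = C1 + Integral(x/cos(x), x)


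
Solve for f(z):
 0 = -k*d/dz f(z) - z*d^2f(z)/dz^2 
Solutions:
 f(z) = C1 + z^(1 - re(k))*(C2*sin(log(z)*Abs(im(k))) + C3*cos(log(z)*im(k)))


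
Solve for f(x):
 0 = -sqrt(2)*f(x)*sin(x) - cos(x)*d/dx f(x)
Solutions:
 f(x) = C1*cos(x)^(sqrt(2))


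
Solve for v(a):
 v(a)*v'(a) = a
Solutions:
 v(a) = -sqrt(C1 + a^2)
 v(a) = sqrt(C1 + a^2)


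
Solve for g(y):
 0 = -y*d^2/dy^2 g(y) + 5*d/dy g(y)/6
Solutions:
 g(y) = C1 + C2*y^(11/6)


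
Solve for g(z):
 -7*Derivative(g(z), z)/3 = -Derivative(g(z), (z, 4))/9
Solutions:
 g(z) = C1 + C4*exp(21^(1/3)*z) + (C2*sin(3^(5/6)*7^(1/3)*z/2) + C3*cos(3^(5/6)*7^(1/3)*z/2))*exp(-21^(1/3)*z/2)


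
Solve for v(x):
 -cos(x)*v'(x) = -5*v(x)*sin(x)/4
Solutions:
 v(x) = C1/cos(x)^(5/4)


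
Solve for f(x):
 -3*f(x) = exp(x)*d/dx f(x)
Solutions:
 f(x) = C1*exp(3*exp(-x))


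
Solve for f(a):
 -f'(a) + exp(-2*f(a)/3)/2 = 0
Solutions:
 f(a) = 3*log(-sqrt(C1 + a)) - 3*log(3)/2
 f(a) = 3*log(C1 + a/3)/2


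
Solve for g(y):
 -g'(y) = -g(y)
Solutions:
 g(y) = C1*exp(y)


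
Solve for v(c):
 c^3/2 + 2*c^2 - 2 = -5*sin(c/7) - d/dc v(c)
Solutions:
 v(c) = C1 - c^4/8 - 2*c^3/3 + 2*c + 35*cos(c/7)


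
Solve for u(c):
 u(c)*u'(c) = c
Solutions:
 u(c) = -sqrt(C1 + c^2)
 u(c) = sqrt(C1 + c^2)


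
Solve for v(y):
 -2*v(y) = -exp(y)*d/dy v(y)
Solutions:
 v(y) = C1*exp(-2*exp(-y))


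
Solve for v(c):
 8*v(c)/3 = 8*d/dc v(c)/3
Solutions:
 v(c) = C1*exp(c)


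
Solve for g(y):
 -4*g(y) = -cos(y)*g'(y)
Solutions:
 g(y) = C1*(sin(y)^2 + 2*sin(y) + 1)/(sin(y)^2 - 2*sin(y) + 1)


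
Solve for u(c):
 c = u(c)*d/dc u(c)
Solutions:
 u(c) = -sqrt(C1 + c^2)
 u(c) = sqrt(C1 + c^2)


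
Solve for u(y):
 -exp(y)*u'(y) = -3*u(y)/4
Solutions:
 u(y) = C1*exp(-3*exp(-y)/4)


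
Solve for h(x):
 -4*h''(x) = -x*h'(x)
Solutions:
 h(x) = C1 + C2*erfi(sqrt(2)*x/4)


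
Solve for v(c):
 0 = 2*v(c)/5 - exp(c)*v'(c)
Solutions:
 v(c) = C1*exp(-2*exp(-c)/5)


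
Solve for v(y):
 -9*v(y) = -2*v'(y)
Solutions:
 v(y) = C1*exp(9*y/2)


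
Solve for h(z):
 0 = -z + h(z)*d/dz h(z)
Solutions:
 h(z) = -sqrt(C1 + z^2)
 h(z) = sqrt(C1 + z^2)


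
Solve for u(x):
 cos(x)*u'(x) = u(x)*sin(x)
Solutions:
 u(x) = C1/cos(x)


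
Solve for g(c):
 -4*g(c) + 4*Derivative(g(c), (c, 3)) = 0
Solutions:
 g(c) = C3*exp(c) + (C1*sin(sqrt(3)*c/2) + C2*cos(sqrt(3)*c/2))*exp(-c/2)


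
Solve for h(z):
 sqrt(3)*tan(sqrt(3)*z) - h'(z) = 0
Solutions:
 h(z) = C1 - log(cos(sqrt(3)*z))


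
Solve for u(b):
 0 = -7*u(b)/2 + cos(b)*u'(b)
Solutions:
 u(b) = C1*(sin(b) + 1)^(7/4)/(sin(b) - 1)^(7/4)


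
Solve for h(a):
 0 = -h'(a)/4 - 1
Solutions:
 h(a) = C1 - 4*a


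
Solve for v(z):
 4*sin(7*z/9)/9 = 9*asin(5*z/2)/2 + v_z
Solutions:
 v(z) = C1 - 9*z*asin(5*z/2)/2 - 9*sqrt(4 - 25*z^2)/10 - 4*cos(7*z/9)/7


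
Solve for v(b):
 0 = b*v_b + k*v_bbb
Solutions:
 v(b) = C1 + Integral(C2*airyai(b*(-1/k)^(1/3)) + C3*airybi(b*(-1/k)^(1/3)), b)


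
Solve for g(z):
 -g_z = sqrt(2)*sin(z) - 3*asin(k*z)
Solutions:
 g(z) = C1 + 3*Piecewise((z*asin(k*z) + sqrt(-k^2*z^2 + 1)/k, Ne(k, 0)), (0, True)) + sqrt(2)*cos(z)


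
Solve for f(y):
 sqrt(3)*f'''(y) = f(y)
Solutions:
 f(y) = C3*exp(3^(5/6)*y/3) + (C1*sin(3^(1/3)*y/2) + C2*cos(3^(1/3)*y/2))*exp(-3^(5/6)*y/6)


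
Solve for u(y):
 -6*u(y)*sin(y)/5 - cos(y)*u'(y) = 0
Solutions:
 u(y) = C1*cos(y)^(6/5)


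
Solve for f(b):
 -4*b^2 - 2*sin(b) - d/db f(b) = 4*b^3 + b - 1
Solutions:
 f(b) = C1 - b^4 - 4*b^3/3 - b^2/2 + b + 2*cos(b)


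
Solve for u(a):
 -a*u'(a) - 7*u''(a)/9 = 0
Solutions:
 u(a) = C1 + C2*erf(3*sqrt(14)*a/14)


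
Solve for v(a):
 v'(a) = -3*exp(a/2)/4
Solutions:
 v(a) = C1 - 3*exp(a/2)/2


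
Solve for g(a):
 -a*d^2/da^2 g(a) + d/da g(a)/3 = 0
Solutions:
 g(a) = C1 + C2*a^(4/3)


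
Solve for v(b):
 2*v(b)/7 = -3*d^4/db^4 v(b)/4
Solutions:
 v(b) = (C1*sin(2^(1/4)*21^(3/4)*b/21) + C2*cos(2^(1/4)*21^(3/4)*b/21))*exp(-2^(1/4)*21^(3/4)*b/21) + (C3*sin(2^(1/4)*21^(3/4)*b/21) + C4*cos(2^(1/4)*21^(3/4)*b/21))*exp(2^(1/4)*21^(3/4)*b/21)


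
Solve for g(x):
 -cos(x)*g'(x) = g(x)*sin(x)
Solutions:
 g(x) = C1*cos(x)


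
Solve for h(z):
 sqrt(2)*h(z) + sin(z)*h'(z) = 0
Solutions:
 h(z) = C1*(cos(z) + 1)^(sqrt(2)/2)/(cos(z) - 1)^(sqrt(2)/2)


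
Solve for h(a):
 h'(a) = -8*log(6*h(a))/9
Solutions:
 9*Integral(1/(log(_y) + log(6)), (_y, h(a)))/8 = C1 - a


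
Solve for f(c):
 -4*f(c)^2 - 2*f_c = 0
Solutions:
 f(c) = 1/(C1 + 2*c)


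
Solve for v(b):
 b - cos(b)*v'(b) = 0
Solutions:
 v(b) = C1 + Integral(b/cos(b), b)


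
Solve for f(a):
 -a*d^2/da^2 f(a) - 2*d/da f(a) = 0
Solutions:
 f(a) = C1 + C2/a


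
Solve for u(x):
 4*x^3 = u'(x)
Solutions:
 u(x) = C1 + x^4


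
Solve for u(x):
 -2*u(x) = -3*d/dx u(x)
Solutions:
 u(x) = C1*exp(2*x/3)


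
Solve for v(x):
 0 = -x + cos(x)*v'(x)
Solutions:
 v(x) = C1 + Integral(x/cos(x), x)


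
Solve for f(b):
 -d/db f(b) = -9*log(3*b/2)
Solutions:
 f(b) = C1 + 9*b*log(b) - 9*b + b*log(19683/512)


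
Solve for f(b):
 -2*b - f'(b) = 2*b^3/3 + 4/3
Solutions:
 f(b) = C1 - b^4/6 - b^2 - 4*b/3


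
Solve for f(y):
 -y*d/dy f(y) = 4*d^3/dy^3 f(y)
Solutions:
 f(y) = C1 + Integral(C2*airyai(-2^(1/3)*y/2) + C3*airybi(-2^(1/3)*y/2), y)


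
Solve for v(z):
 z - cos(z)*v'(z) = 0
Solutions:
 v(z) = C1 + Integral(z/cos(z), z)


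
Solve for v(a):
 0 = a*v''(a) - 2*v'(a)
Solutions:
 v(a) = C1 + C2*a^3


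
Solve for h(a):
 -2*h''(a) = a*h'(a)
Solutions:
 h(a) = C1 + C2*erf(a/2)


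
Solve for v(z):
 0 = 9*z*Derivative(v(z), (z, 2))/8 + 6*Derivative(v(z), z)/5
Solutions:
 v(z) = C1 + C2/z^(1/15)


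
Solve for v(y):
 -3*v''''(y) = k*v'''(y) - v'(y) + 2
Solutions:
 v(y) = C1 + C2*exp(-y*(2*2^(1/3)*k^2/(2*k^3 + sqrt(-4*k^6 + (2*k^3 - 243)^2) - 243)^(1/3) + 2*k + 2^(2/3)*(2*k^3 + sqrt(-4*k^6 + (2*k^3 - 243)^2) - 243)^(1/3))/18) + C3*exp(y*(-8*2^(1/3)*k^2/((-1 + sqrt(3)*I)*(2*k^3 + sqrt(-4*k^6 + (2*k^3 - 243)^2) - 243)^(1/3)) - 4*k + 2^(2/3)*(2*k^3 + sqrt(-4*k^6 + (2*k^3 - 243)^2) - 243)^(1/3) - 2^(2/3)*sqrt(3)*I*(2*k^3 + sqrt(-4*k^6 + (2*k^3 - 243)^2) - 243)^(1/3))/36) + C4*exp(y*(8*2^(1/3)*k^2/((1 + sqrt(3)*I)*(2*k^3 + sqrt(-4*k^6 + (2*k^3 - 243)^2) - 243)^(1/3)) - 4*k + 2^(2/3)*(2*k^3 + sqrt(-4*k^6 + (2*k^3 - 243)^2) - 243)^(1/3) + 2^(2/3)*sqrt(3)*I*(2*k^3 + sqrt(-4*k^6 + (2*k^3 - 243)^2) - 243)^(1/3))/36) + 2*y


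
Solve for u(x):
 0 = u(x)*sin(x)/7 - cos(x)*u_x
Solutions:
 u(x) = C1/cos(x)^(1/7)


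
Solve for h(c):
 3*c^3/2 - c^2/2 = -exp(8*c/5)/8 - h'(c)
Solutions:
 h(c) = C1 - 3*c^4/8 + c^3/6 - 5*exp(8*c/5)/64


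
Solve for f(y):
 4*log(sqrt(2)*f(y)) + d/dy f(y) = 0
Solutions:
 Integral(1/(2*log(_y) + log(2)), (_y, f(y)))/2 = C1 - y


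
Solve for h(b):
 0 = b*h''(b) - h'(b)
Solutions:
 h(b) = C1 + C2*b^2


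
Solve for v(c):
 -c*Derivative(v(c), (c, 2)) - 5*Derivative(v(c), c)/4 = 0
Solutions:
 v(c) = C1 + C2/c^(1/4)


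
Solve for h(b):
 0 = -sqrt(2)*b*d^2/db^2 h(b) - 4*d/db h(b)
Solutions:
 h(b) = C1 + C2*b^(1 - 2*sqrt(2))


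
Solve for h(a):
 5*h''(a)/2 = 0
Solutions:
 h(a) = C1 + C2*a


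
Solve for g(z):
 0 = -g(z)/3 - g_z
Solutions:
 g(z) = C1*exp(-z/3)


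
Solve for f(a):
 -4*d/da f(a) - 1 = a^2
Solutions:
 f(a) = C1 - a^3/12 - a/4


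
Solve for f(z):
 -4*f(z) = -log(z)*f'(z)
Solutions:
 f(z) = C1*exp(4*li(z))


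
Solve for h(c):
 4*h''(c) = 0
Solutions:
 h(c) = C1 + C2*c


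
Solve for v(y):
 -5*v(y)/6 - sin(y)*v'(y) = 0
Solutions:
 v(y) = C1*(cos(y) + 1)^(5/12)/(cos(y) - 1)^(5/12)
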